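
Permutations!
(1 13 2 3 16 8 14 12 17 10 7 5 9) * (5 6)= (1 13 2 3 16 8 14 12 17 10 7 6 5 9)= [0, 13, 3, 16, 4, 9, 5, 6, 14, 1, 7, 11, 17, 2, 12, 15, 8, 10]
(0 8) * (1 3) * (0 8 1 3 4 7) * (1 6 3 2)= (8)(0 6 3 2 1 4 7)= [6, 4, 1, 2, 7, 5, 3, 0, 8]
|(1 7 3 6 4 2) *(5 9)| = |(1 7 3 6 4 2)(5 9)| = 6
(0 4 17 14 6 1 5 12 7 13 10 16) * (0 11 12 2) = (0 4 17 14 6 1 5 2)(7 13 10 16 11 12) = [4, 5, 0, 3, 17, 2, 1, 13, 8, 9, 16, 12, 7, 10, 6, 15, 11, 14]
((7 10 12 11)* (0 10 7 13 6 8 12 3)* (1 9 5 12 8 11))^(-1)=(0 3 10)(1 12 5 9)(6 13 11)=[3, 12, 2, 10, 4, 9, 13, 7, 8, 1, 0, 6, 5, 11]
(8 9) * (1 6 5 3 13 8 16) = (1 6 5 3 13 8 9 16) = [0, 6, 2, 13, 4, 3, 5, 7, 9, 16, 10, 11, 12, 8, 14, 15, 1]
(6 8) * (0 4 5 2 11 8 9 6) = [4, 1, 11, 3, 5, 2, 9, 7, 0, 6, 10, 8] = (0 4 5 2 11 8)(6 9)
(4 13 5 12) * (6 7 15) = (4 13 5 12)(6 7 15) = [0, 1, 2, 3, 13, 12, 7, 15, 8, 9, 10, 11, 4, 5, 14, 6]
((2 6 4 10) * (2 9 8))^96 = [0, 1, 2, 3, 4, 5, 6, 7, 8, 9, 10] = (10)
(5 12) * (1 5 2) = [0, 5, 1, 3, 4, 12, 6, 7, 8, 9, 10, 11, 2] = (1 5 12 2)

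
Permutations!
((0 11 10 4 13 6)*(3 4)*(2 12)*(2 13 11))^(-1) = (0 6 13 12 2)(3 10 11 4) = [6, 1, 0, 10, 3, 5, 13, 7, 8, 9, 11, 4, 2, 12]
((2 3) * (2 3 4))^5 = (2 4) = [0, 1, 4, 3, 2]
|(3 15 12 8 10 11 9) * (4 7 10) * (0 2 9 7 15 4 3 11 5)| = 35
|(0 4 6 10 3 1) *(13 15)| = 6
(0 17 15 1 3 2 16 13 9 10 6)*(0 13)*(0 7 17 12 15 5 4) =(0 12 15 1 3 2 16 7 17 5 4)(6 13 9 10) =[12, 3, 16, 2, 0, 4, 13, 17, 8, 10, 6, 11, 15, 9, 14, 1, 7, 5]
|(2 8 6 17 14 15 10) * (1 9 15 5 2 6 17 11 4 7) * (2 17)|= |(1 9 15 10 6 11 4 7)(2 8)(5 17 14)|= 24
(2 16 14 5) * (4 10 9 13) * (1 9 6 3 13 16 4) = (1 9 16 14 5 2 4 10 6 3 13) = [0, 9, 4, 13, 10, 2, 3, 7, 8, 16, 6, 11, 12, 1, 5, 15, 14]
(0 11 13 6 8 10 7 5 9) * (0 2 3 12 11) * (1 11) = (1 11 13 6 8 10 7 5 9 2 3 12) = [0, 11, 3, 12, 4, 9, 8, 5, 10, 2, 7, 13, 1, 6]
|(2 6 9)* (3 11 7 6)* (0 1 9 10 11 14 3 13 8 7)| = 10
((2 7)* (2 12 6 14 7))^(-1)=(6 12 7 14)=[0, 1, 2, 3, 4, 5, 12, 14, 8, 9, 10, 11, 7, 13, 6]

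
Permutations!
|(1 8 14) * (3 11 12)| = |(1 8 14)(3 11 12)| = 3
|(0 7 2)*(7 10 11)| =|(0 10 11 7 2)| =5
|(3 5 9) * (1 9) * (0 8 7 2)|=4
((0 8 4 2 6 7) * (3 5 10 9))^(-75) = (0 2)(3 5 10 9)(4 7)(6 8) = [2, 1, 0, 5, 7, 10, 8, 4, 6, 3, 9]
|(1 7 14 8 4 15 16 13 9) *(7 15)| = 20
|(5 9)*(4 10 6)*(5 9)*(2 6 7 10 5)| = |(2 6 4 5)(7 10)| = 4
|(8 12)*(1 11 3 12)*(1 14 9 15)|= 8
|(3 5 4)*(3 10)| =|(3 5 4 10)| =4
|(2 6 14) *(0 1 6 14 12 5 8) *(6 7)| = 14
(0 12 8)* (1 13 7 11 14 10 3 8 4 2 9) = [12, 13, 9, 8, 2, 5, 6, 11, 0, 1, 3, 14, 4, 7, 10] = (0 12 4 2 9 1 13 7 11 14 10 3 8)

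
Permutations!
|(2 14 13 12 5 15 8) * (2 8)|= 6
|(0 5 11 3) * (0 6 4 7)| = 7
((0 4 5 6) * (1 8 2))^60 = [0, 1, 2, 3, 4, 5, 6, 7, 8] = (8)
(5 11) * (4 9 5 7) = (4 9 5 11 7) = [0, 1, 2, 3, 9, 11, 6, 4, 8, 5, 10, 7]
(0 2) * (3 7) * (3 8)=(0 2)(3 7 8)=[2, 1, 0, 7, 4, 5, 6, 8, 3]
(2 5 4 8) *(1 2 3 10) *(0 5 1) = (0 5 4 8 3 10)(1 2) = [5, 2, 1, 10, 8, 4, 6, 7, 3, 9, 0]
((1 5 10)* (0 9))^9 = [9, 1, 2, 3, 4, 5, 6, 7, 8, 0, 10] = (10)(0 9)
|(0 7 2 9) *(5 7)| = |(0 5 7 2 9)| = 5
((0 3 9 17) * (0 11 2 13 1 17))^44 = [9, 13, 11, 0, 4, 5, 6, 7, 8, 3, 10, 17, 12, 2, 14, 15, 16, 1] = (0 9 3)(1 13 2 11 17)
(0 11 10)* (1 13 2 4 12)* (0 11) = (1 13 2 4 12)(10 11) = [0, 13, 4, 3, 12, 5, 6, 7, 8, 9, 11, 10, 1, 2]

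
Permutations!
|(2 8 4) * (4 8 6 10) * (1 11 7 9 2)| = |(1 11 7 9 2 6 10 4)| = 8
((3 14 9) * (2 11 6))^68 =[0, 1, 6, 9, 4, 5, 11, 7, 8, 14, 10, 2, 12, 13, 3] =(2 6 11)(3 9 14)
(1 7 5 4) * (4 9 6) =[0, 7, 2, 3, 1, 9, 4, 5, 8, 6] =(1 7 5 9 6 4)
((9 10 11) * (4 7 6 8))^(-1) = (4 8 6 7)(9 11 10) = [0, 1, 2, 3, 8, 5, 7, 4, 6, 11, 9, 10]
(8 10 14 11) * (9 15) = (8 10 14 11)(9 15) = [0, 1, 2, 3, 4, 5, 6, 7, 10, 15, 14, 8, 12, 13, 11, 9]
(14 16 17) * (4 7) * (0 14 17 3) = (17)(0 14 16 3)(4 7) = [14, 1, 2, 0, 7, 5, 6, 4, 8, 9, 10, 11, 12, 13, 16, 15, 3, 17]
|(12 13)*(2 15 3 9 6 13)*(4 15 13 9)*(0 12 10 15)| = 8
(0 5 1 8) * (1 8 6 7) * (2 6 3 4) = (0 5 8)(1 3 4 2 6 7) = [5, 3, 6, 4, 2, 8, 7, 1, 0]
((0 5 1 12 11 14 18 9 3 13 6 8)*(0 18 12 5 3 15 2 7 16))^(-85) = (0 6 9 7 3 8 15 16 13 18 2)(1 5)(11 12 14) = [6, 5, 0, 8, 4, 1, 9, 3, 15, 7, 10, 12, 14, 18, 11, 16, 13, 17, 2]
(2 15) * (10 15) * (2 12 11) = [0, 1, 10, 3, 4, 5, 6, 7, 8, 9, 15, 2, 11, 13, 14, 12] = (2 10 15 12 11)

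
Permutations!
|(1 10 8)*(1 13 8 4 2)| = |(1 10 4 2)(8 13)| = 4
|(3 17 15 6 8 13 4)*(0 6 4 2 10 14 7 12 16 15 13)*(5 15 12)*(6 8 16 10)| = |(0 8)(2 6 16 12 10 14 7 5 15 4 3 17 13)| = 26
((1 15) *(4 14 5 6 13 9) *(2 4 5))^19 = (1 15)(2 4 14)(5 9 13 6) = [0, 15, 4, 3, 14, 9, 5, 7, 8, 13, 10, 11, 12, 6, 2, 1]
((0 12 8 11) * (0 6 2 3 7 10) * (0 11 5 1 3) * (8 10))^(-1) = (0 2 6 11 10 12)(1 5 8 7 3) = [2, 5, 6, 1, 4, 8, 11, 3, 7, 9, 12, 10, 0]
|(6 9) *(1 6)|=|(1 6 9)|=3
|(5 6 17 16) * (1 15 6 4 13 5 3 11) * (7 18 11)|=|(1 15 6 17 16 3 7 18 11)(4 13 5)|=9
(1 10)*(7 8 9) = (1 10)(7 8 9) = [0, 10, 2, 3, 4, 5, 6, 8, 9, 7, 1]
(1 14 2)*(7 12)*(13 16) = (1 14 2)(7 12)(13 16) = [0, 14, 1, 3, 4, 5, 6, 12, 8, 9, 10, 11, 7, 16, 2, 15, 13]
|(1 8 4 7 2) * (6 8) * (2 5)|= |(1 6 8 4 7 5 2)|= 7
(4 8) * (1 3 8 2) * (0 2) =(0 2 1 3 8 4) =[2, 3, 1, 8, 0, 5, 6, 7, 4]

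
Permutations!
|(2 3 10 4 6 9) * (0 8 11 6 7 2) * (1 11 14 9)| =60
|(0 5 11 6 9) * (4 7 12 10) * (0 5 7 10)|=|(0 7 12)(4 10)(5 11 6 9)|=12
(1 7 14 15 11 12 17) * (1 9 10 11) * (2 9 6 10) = (1 7 14 15)(2 9)(6 10 11 12 17) = [0, 7, 9, 3, 4, 5, 10, 14, 8, 2, 11, 12, 17, 13, 15, 1, 16, 6]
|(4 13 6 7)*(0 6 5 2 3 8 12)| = |(0 6 7 4 13 5 2 3 8 12)| = 10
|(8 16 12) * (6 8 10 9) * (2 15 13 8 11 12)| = 5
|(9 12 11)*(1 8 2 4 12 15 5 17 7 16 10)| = |(1 8 2 4 12 11 9 15 5 17 7 16 10)| = 13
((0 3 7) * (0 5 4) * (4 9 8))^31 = (0 5 4 7 8 3 9) = [5, 1, 2, 9, 7, 4, 6, 8, 3, 0]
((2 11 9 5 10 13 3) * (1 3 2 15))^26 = (1 15 3)(2 9 10)(5 13 11) = [0, 15, 9, 1, 4, 13, 6, 7, 8, 10, 2, 5, 12, 11, 14, 3]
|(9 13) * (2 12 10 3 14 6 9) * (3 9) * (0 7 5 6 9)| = 11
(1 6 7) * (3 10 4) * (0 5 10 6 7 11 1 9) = (0 5 10 4 3 6 11 1 7 9) = [5, 7, 2, 6, 3, 10, 11, 9, 8, 0, 4, 1]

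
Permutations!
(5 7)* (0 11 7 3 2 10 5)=(0 11 7)(2 10 5 3)=[11, 1, 10, 2, 4, 3, 6, 0, 8, 9, 5, 7]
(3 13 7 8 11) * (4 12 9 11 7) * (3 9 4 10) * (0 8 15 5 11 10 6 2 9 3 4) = (0 8 7 15 5 11 3 13 6 2 9 10 4 12) = [8, 1, 9, 13, 12, 11, 2, 15, 7, 10, 4, 3, 0, 6, 14, 5]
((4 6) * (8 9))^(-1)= (4 6)(8 9)= [0, 1, 2, 3, 6, 5, 4, 7, 9, 8]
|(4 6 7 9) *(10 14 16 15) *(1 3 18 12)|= 4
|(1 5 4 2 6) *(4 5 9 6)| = 6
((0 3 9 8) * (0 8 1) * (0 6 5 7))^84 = (9) = [0, 1, 2, 3, 4, 5, 6, 7, 8, 9]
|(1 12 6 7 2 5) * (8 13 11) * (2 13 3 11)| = |(1 12 6 7 13 2 5)(3 11 8)| = 21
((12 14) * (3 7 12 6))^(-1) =(3 6 14 12 7) =[0, 1, 2, 6, 4, 5, 14, 3, 8, 9, 10, 11, 7, 13, 12]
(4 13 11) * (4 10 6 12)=(4 13 11 10 6 12)=[0, 1, 2, 3, 13, 5, 12, 7, 8, 9, 6, 10, 4, 11]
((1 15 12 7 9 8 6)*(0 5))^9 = (0 5)(1 12 9 6 15 7 8) = [5, 12, 2, 3, 4, 0, 15, 8, 1, 6, 10, 11, 9, 13, 14, 7]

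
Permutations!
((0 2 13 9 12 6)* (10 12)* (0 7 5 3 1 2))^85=(1 12)(2 6)(3 10)(5 9)(7 13)=[0, 12, 6, 10, 4, 9, 2, 13, 8, 5, 3, 11, 1, 7]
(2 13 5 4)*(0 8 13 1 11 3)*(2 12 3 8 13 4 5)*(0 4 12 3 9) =(0 13 2 1 11 8 12 9)(3 4) =[13, 11, 1, 4, 3, 5, 6, 7, 12, 0, 10, 8, 9, 2]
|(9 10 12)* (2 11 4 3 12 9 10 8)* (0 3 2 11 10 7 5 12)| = 6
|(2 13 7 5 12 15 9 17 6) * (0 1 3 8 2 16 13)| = 45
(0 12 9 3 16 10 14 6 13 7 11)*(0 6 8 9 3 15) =[12, 1, 2, 16, 4, 5, 13, 11, 9, 15, 14, 6, 3, 7, 8, 0, 10] =(0 12 3 16 10 14 8 9 15)(6 13 7 11)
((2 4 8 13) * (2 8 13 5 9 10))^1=(2 4 13 8 5 9 10)=[0, 1, 4, 3, 13, 9, 6, 7, 5, 10, 2, 11, 12, 8]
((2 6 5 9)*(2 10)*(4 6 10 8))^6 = (10)(4 6 5 9 8) = [0, 1, 2, 3, 6, 9, 5, 7, 4, 8, 10]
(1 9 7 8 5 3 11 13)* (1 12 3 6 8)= (1 9 7)(3 11 13 12)(5 6 8)= [0, 9, 2, 11, 4, 6, 8, 1, 5, 7, 10, 13, 3, 12]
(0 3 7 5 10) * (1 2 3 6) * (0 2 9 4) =(0 6 1 9 4)(2 3 7 5 10) =[6, 9, 3, 7, 0, 10, 1, 5, 8, 4, 2]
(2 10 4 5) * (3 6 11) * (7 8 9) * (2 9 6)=(2 10 4 5 9 7 8 6 11 3)=[0, 1, 10, 2, 5, 9, 11, 8, 6, 7, 4, 3]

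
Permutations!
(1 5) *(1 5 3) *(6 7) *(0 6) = (0 6 7)(1 3) = [6, 3, 2, 1, 4, 5, 7, 0]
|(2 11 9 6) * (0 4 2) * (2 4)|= |(0 2 11 9 6)|= 5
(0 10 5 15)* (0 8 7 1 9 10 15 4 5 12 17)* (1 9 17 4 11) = (0 15 8 7 9 10 12 4 5 11 1 17) = [15, 17, 2, 3, 5, 11, 6, 9, 7, 10, 12, 1, 4, 13, 14, 8, 16, 0]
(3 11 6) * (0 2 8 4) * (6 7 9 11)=(0 2 8 4)(3 6)(7 9 11)=[2, 1, 8, 6, 0, 5, 3, 9, 4, 11, 10, 7]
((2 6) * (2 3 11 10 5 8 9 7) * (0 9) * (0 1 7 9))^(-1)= (1 8 5 10 11 3 6 2 7)= [0, 8, 7, 6, 4, 10, 2, 1, 5, 9, 11, 3]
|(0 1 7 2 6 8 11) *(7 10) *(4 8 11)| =14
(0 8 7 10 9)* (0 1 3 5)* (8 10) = [10, 3, 2, 5, 4, 0, 6, 8, 7, 1, 9] = (0 10 9 1 3 5)(7 8)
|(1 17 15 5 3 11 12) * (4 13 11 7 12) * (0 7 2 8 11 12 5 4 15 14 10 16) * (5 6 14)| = |(0 7 6 14 10 16)(1 17 5 3 2 8 11 15 4 13 12)| = 66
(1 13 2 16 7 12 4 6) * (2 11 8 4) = (1 13 11 8 4 6)(2 16 7 12) = [0, 13, 16, 3, 6, 5, 1, 12, 4, 9, 10, 8, 2, 11, 14, 15, 7]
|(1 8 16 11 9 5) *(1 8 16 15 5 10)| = 15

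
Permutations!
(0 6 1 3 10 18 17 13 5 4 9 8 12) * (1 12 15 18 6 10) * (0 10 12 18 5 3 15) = (0 12 10 6 18 17 13 3 1 15 5 4 9 8) = [12, 15, 2, 1, 9, 4, 18, 7, 0, 8, 6, 11, 10, 3, 14, 5, 16, 13, 17]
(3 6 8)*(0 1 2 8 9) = (0 1 2 8 3 6 9) = [1, 2, 8, 6, 4, 5, 9, 7, 3, 0]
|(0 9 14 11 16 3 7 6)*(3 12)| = |(0 9 14 11 16 12 3 7 6)| = 9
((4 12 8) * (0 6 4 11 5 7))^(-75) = (0 11 4 7 8 6 5 12) = [11, 1, 2, 3, 7, 12, 5, 8, 6, 9, 10, 4, 0]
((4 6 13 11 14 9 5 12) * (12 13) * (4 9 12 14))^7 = (4 11 13 5 9 12 14 6) = [0, 1, 2, 3, 11, 9, 4, 7, 8, 12, 10, 13, 14, 5, 6]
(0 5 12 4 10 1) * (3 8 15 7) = (0 5 12 4 10 1)(3 8 15 7) = [5, 0, 2, 8, 10, 12, 6, 3, 15, 9, 1, 11, 4, 13, 14, 7]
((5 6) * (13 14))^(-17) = [0, 1, 2, 3, 4, 6, 5, 7, 8, 9, 10, 11, 12, 14, 13] = (5 6)(13 14)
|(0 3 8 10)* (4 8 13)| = 6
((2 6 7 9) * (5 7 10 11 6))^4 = (6 10 11) = [0, 1, 2, 3, 4, 5, 10, 7, 8, 9, 11, 6]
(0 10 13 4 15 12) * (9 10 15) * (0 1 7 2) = (0 15 12 1 7 2)(4 9 10 13) = [15, 7, 0, 3, 9, 5, 6, 2, 8, 10, 13, 11, 1, 4, 14, 12]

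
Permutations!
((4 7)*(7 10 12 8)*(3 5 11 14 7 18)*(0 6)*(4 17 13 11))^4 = (3 12 5 8 4 18 10)(7 14 11 13 17) = [0, 1, 2, 12, 18, 8, 6, 14, 4, 9, 3, 13, 5, 17, 11, 15, 16, 7, 10]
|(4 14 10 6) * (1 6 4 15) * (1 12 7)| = 15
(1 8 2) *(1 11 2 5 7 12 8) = (2 11)(5 7 12 8) = [0, 1, 11, 3, 4, 7, 6, 12, 5, 9, 10, 2, 8]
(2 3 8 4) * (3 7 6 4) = (2 7 6 4)(3 8) = [0, 1, 7, 8, 2, 5, 4, 6, 3]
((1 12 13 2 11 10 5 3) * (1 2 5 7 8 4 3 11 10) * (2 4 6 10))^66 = (1 12 13 5 11)(6 7)(8 10) = [0, 12, 2, 3, 4, 11, 7, 6, 10, 9, 8, 1, 13, 5]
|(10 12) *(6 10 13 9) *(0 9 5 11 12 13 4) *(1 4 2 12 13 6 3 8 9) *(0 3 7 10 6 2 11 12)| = |(0 1 4 3 8 9 7 10 2)(5 12 11 13)| = 36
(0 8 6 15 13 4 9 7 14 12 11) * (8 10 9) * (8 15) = (0 10 9 7 14 12 11)(4 15 13)(6 8) = [10, 1, 2, 3, 15, 5, 8, 14, 6, 7, 9, 0, 11, 4, 12, 13]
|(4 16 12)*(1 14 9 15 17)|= 15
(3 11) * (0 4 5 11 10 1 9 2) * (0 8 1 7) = (0 4 5 11 3 10 7)(1 9 2 8) = [4, 9, 8, 10, 5, 11, 6, 0, 1, 2, 7, 3]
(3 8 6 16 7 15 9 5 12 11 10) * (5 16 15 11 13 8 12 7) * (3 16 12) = (5 7 11 10 16)(6 15 9 12 13 8) = [0, 1, 2, 3, 4, 7, 15, 11, 6, 12, 16, 10, 13, 8, 14, 9, 5]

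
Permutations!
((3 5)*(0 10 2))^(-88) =[2, 1, 10, 3, 4, 5, 6, 7, 8, 9, 0] =(0 2 10)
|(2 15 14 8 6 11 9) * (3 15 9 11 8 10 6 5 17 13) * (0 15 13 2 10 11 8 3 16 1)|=15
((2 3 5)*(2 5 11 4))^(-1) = (2 4 11 3) = [0, 1, 4, 2, 11, 5, 6, 7, 8, 9, 10, 3]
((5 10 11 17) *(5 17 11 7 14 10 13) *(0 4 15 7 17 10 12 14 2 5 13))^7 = [4, 1, 5, 3, 15, 0, 6, 2, 8, 9, 17, 11, 14, 13, 12, 7, 16, 10] = (0 4 15 7 2 5)(10 17)(12 14)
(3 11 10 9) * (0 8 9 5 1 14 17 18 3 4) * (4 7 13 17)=(0 8 9 7 13 17 18 3 11 10 5 1 14 4)=[8, 14, 2, 11, 0, 1, 6, 13, 9, 7, 5, 10, 12, 17, 4, 15, 16, 18, 3]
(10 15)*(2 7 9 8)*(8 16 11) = [0, 1, 7, 3, 4, 5, 6, 9, 2, 16, 15, 8, 12, 13, 14, 10, 11] = (2 7 9 16 11 8)(10 15)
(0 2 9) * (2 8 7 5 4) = (0 8 7 5 4 2 9) = [8, 1, 9, 3, 2, 4, 6, 5, 7, 0]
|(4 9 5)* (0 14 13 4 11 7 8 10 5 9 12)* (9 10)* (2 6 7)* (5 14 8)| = |(0 8 9 10 14 13 4 12)(2 6 7 5 11)| = 40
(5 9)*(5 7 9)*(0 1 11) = [1, 11, 2, 3, 4, 5, 6, 9, 8, 7, 10, 0] = (0 1 11)(7 9)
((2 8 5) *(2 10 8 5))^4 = (10) = [0, 1, 2, 3, 4, 5, 6, 7, 8, 9, 10]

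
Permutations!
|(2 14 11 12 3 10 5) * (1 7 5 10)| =8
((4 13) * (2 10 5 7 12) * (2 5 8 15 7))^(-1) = (2 5 12 7 15 8 10)(4 13) = [0, 1, 5, 3, 13, 12, 6, 15, 10, 9, 2, 11, 7, 4, 14, 8]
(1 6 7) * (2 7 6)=[0, 2, 7, 3, 4, 5, 6, 1]=(1 2 7)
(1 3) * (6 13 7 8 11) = (1 3)(6 13 7 8 11) = [0, 3, 2, 1, 4, 5, 13, 8, 11, 9, 10, 6, 12, 7]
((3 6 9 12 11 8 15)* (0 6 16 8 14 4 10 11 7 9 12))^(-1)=(0 9 7 12 6)(3 15 8 16)(4 14 11 10)=[9, 1, 2, 15, 14, 5, 0, 12, 16, 7, 4, 10, 6, 13, 11, 8, 3]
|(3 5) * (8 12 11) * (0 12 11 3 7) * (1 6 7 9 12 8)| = 12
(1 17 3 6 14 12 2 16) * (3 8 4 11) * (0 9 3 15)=(0 9 3 6 14 12 2 16 1 17 8 4 11 15)=[9, 17, 16, 6, 11, 5, 14, 7, 4, 3, 10, 15, 2, 13, 12, 0, 1, 8]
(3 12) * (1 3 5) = (1 3 12 5) = [0, 3, 2, 12, 4, 1, 6, 7, 8, 9, 10, 11, 5]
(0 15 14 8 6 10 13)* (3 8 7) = (0 15 14 7 3 8 6 10 13) = [15, 1, 2, 8, 4, 5, 10, 3, 6, 9, 13, 11, 12, 0, 7, 14]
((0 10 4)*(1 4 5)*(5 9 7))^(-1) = (0 4 1 5 7 9 10) = [4, 5, 2, 3, 1, 7, 6, 9, 8, 10, 0]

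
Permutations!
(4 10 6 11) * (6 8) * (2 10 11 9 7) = [0, 1, 10, 3, 11, 5, 9, 2, 6, 7, 8, 4] = (2 10 8 6 9 7)(4 11)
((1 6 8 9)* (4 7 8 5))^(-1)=[0, 9, 2, 3, 5, 6, 1, 4, 7, 8]=(1 9 8 7 4 5 6)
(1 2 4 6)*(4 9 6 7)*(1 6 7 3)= [0, 2, 9, 1, 3, 5, 6, 4, 8, 7]= (1 2 9 7 4 3)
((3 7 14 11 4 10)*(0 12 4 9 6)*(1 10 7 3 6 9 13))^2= (0 4 14 13 10)(1 6 12 7 11)= [4, 6, 2, 3, 14, 5, 12, 11, 8, 9, 0, 1, 7, 10, 13]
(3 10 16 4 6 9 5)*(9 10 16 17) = (3 16 4 6 10 17 9 5) = [0, 1, 2, 16, 6, 3, 10, 7, 8, 5, 17, 11, 12, 13, 14, 15, 4, 9]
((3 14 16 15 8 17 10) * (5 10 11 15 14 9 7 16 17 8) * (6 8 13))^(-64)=(3 11 7 5 14)(6 13 8)(9 15 16 10 17)=[0, 1, 2, 11, 4, 14, 13, 5, 6, 15, 17, 7, 12, 8, 3, 16, 10, 9]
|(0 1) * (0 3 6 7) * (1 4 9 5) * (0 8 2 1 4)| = |(1 3 6 7 8 2)(4 9 5)| = 6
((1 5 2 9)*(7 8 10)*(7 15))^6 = [0, 2, 1, 3, 4, 9, 6, 10, 15, 5, 7, 11, 12, 13, 14, 8] = (1 2)(5 9)(7 10)(8 15)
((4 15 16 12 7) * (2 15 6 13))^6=(2 6 7 16)(4 12 15 13)=[0, 1, 6, 3, 12, 5, 7, 16, 8, 9, 10, 11, 15, 4, 14, 13, 2]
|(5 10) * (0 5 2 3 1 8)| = 7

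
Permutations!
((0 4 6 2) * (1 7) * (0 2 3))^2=(7)(0 6)(3 4)=[6, 1, 2, 4, 3, 5, 0, 7]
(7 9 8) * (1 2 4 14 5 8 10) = (1 2 4 14 5 8 7 9 10) = [0, 2, 4, 3, 14, 8, 6, 9, 7, 10, 1, 11, 12, 13, 5]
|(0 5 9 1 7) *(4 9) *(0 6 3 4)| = 6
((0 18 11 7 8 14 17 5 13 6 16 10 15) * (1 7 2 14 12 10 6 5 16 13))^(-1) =(0 15 10 12 8 7 1 5 13 6 16 17 14 2 11 18) =[15, 5, 11, 3, 4, 13, 16, 1, 7, 9, 12, 18, 8, 6, 2, 10, 17, 14, 0]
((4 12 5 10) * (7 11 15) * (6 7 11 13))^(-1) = (4 10 5 12)(6 13 7)(11 15) = [0, 1, 2, 3, 10, 12, 13, 6, 8, 9, 5, 15, 4, 7, 14, 11]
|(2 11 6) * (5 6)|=4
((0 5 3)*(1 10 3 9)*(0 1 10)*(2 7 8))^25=(0 5 9 10 3 1)(2 7 8)=[5, 0, 7, 1, 4, 9, 6, 8, 2, 10, 3]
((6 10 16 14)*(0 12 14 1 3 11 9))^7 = (0 3 10 12 11 16 14 9 1 6) = [3, 6, 2, 10, 4, 5, 0, 7, 8, 1, 12, 16, 11, 13, 9, 15, 14]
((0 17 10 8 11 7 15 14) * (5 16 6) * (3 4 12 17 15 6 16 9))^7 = (0 15 14)(3 7 17 9 11 12 5 8 4 6 10) = [15, 1, 2, 7, 6, 8, 10, 17, 4, 11, 3, 12, 5, 13, 0, 14, 16, 9]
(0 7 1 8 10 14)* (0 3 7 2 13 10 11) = (0 2 13 10 14 3 7 1 8 11) = [2, 8, 13, 7, 4, 5, 6, 1, 11, 9, 14, 0, 12, 10, 3]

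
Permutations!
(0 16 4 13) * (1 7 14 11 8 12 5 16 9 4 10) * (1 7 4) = [9, 4, 2, 3, 13, 16, 6, 14, 12, 1, 7, 8, 5, 0, 11, 15, 10] = (0 9 1 4 13)(5 16 10 7 14 11 8 12)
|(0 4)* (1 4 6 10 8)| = |(0 6 10 8 1 4)| = 6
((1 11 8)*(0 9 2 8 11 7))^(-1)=(11)(0 7 1 8 2 9)=[7, 8, 9, 3, 4, 5, 6, 1, 2, 0, 10, 11]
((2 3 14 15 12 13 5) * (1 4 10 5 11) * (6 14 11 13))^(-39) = (1 5 11 10 3 4 2)(6 14 15 12) = [0, 5, 1, 4, 2, 11, 14, 7, 8, 9, 3, 10, 6, 13, 15, 12]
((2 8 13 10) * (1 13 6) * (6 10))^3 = (13) = [0, 1, 2, 3, 4, 5, 6, 7, 8, 9, 10, 11, 12, 13]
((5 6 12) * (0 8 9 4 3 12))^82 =(0 9 3 5)(4 12 6 8) =[9, 1, 2, 5, 12, 0, 8, 7, 4, 3, 10, 11, 6]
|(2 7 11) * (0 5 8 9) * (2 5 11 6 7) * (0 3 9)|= 4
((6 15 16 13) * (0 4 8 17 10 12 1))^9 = (0 8 10 1 4 17 12)(6 15 16 13) = [8, 4, 2, 3, 17, 5, 15, 7, 10, 9, 1, 11, 0, 6, 14, 16, 13, 12]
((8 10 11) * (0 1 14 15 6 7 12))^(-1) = (0 12 7 6 15 14 1)(8 11 10) = [12, 0, 2, 3, 4, 5, 15, 6, 11, 9, 8, 10, 7, 13, 1, 14]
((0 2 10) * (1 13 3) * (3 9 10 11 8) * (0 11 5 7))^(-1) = (0 7 5 2)(1 3 8 11 10 9 13) = [7, 3, 0, 8, 4, 2, 6, 5, 11, 13, 9, 10, 12, 1]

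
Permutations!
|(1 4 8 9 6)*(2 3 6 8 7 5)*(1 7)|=10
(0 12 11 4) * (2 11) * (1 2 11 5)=[12, 2, 5, 3, 0, 1, 6, 7, 8, 9, 10, 4, 11]=(0 12 11 4)(1 2 5)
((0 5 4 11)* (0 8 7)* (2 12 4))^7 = [7, 1, 5, 3, 12, 0, 6, 8, 11, 9, 10, 4, 2] = (0 7 8 11 4 12 2 5)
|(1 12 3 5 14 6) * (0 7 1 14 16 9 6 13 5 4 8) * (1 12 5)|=|(0 7 12 3 4 8)(1 5 16 9 6 14 13)|=42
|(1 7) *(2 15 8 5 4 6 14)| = |(1 7)(2 15 8 5 4 6 14)| = 14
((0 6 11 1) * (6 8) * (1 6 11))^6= (0 8 11 6 1)= [8, 0, 2, 3, 4, 5, 1, 7, 11, 9, 10, 6]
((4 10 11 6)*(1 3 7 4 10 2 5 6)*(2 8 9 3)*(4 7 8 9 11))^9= (1 11 8 3 9 4 10 6 5 2)= [0, 11, 1, 9, 10, 2, 5, 7, 3, 4, 6, 8]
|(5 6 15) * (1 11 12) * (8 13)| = |(1 11 12)(5 6 15)(8 13)| = 6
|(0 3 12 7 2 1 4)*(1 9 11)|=|(0 3 12 7 2 9 11 1 4)|=9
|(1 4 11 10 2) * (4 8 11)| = 5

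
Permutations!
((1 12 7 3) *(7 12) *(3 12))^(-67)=[0, 7, 2, 1, 4, 5, 6, 12, 8, 9, 10, 11, 3]=(1 7 12 3)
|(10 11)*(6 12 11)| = |(6 12 11 10)| = 4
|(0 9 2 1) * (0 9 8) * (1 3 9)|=|(0 8)(2 3 9)|=6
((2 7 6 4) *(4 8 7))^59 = (2 4)(6 7 8) = [0, 1, 4, 3, 2, 5, 7, 8, 6]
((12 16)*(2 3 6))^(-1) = (2 6 3)(12 16) = [0, 1, 6, 2, 4, 5, 3, 7, 8, 9, 10, 11, 16, 13, 14, 15, 12]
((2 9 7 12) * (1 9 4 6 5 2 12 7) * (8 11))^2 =[0, 1, 6, 3, 5, 4, 2, 7, 8, 9, 10, 11, 12] =(12)(2 6)(4 5)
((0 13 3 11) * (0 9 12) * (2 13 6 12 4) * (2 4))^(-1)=(0 12 6)(2 9 11 3 13)=[12, 1, 9, 13, 4, 5, 0, 7, 8, 11, 10, 3, 6, 2]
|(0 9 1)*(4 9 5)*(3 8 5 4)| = 12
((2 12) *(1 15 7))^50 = [0, 7, 2, 3, 4, 5, 6, 15, 8, 9, 10, 11, 12, 13, 14, 1] = (1 7 15)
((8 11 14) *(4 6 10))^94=(4 6 10)(8 11 14)=[0, 1, 2, 3, 6, 5, 10, 7, 11, 9, 4, 14, 12, 13, 8]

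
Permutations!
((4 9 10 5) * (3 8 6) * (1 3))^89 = (1 3 8 6)(4 9 10 5) = [0, 3, 2, 8, 9, 4, 1, 7, 6, 10, 5]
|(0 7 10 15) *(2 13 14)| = |(0 7 10 15)(2 13 14)| = 12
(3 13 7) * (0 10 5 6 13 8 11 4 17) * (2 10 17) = (0 17)(2 10 5 6 13 7 3 8 11 4) = [17, 1, 10, 8, 2, 6, 13, 3, 11, 9, 5, 4, 12, 7, 14, 15, 16, 0]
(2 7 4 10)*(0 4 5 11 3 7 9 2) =(0 4 10)(2 9)(3 7 5 11) =[4, 1, 9, 7, 10, 11, 6, 5, 8, 2, 0, 3]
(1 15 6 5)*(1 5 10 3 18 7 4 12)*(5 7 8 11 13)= [0, 15, 2, 18, 12, 7, 10, 4, 11, 9, 3, 13, 1, 5, 14, 6, 16, 17, 8]= (1 15 6 10 3 18 8 11 13 5 7 4 12)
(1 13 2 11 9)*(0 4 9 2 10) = [4, 13, 11, 3, 9, 5, 6, 7, 8, 1, 0, 2, 12, 10] = (0 4 9 1 13 10)(2 11)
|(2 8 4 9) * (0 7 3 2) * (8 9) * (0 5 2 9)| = 6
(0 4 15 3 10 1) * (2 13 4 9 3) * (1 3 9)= [1, 0, 13, 10, 15, 5, 6, 7, 8, 9, 3, 11, 12, 4, 14, 2]= (0 1)(2 13 4 15)(3 10)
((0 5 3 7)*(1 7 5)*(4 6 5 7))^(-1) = (0 7 3 5 6 4 1) = [7, 0, 2, 5, 1, 6, 4, 3]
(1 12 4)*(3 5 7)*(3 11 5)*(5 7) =(1 12 4)(7 11) =[0, 12, 2, 3, 1, 5, 6, 11, 8, 9, 10, 7, 4]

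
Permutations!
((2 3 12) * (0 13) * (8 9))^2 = [0, 1, 12, 2, 4, 5, 6, 7, 8, 9, 10, 11, 3, 13] = (13)(2 12 3)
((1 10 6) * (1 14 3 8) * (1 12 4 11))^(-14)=(1 3 11 14 4 6 12 10 8)=[0, 3, 2, 11, 6, 5, 12, 7, 1, 9, 8, 14, 10, 13, 4]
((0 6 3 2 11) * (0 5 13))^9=(0 3 11 13 6 2 5)=[3, 1, 5, 11, 4, 0, 2, 7, 8, 9, 10, 13, 12, 6]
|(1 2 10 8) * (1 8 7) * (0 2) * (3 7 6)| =7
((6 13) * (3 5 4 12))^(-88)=(13)=[0, 1, 2, 3, 4, 5, 6, 7, 8, 9, 10, 11, 12, 13]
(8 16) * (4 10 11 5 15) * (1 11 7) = (1 11 5 15 4 10 7)(8 16) = [0, 11, 2, 3, 10, 15, 6, 1, 16, 9, 7, 5, 12, 13, 14, 4, 8]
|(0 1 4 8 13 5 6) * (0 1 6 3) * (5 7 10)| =10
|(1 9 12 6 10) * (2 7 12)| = |(1 9 2 7 12 6 10)| = 7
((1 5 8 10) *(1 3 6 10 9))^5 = (1 5 8 9)(3 10 6) = [0, 5, 2, 10, 4, 8, 3, 7, 9, 1, 6]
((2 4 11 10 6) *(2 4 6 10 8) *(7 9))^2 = (2 4 8 6 11) = [0, 1, 4, 3, 8, 5, 11, 7, 6, 9, 10, 2]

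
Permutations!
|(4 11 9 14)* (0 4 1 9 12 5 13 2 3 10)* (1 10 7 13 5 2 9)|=|(0 4 11 12 2 3 7 13 9 14 10)|=11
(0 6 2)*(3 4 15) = (0 6 2)(3 4 15) = [6, 1, 0, 4, 15, 5, 2, 7, 8, 9, 10, 11, 12, 13, 14, 3]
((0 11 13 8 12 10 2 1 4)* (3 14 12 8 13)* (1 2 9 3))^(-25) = (14)(0 4 1 11) = [4, 11, 2, 3, 1, 5, 6, 7, 8, 9, 10, 0, 12, 13, 14]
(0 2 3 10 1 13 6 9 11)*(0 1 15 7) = (0 2 3 10 15 7)(1 13 6 9 11) = [2, 13, 3, 10, 4, 5, 9, 0, 8, 11, 15, 1, 12, 6, 14, 7]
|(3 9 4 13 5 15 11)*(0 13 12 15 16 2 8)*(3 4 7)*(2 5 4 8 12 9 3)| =10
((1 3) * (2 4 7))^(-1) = [0, 3, 7, 1, 2, 5, 6, 4] = (1 3)(2 7 4)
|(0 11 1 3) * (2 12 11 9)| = |(0 9 2 12 11 1 3)| = 7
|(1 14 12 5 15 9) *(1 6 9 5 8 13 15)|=|(1 14 12 8 13 15 5)(6 9)|=14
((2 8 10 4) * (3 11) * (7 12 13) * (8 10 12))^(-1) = (2 4 10)(3 11)(7 13 12 8) = [0, 1, 4, 11, 10, 5, 6, 13, 7, 9, 2, 3, 8, 12]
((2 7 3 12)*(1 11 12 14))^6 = (1 14 3 7 2 12 11) = [0, 14, 12, 7, 4, 5, 6, 2, 8, 9, 10, 1, 11, 13, 3]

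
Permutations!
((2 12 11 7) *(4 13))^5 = (2 12 11 7)(4 13) = [0, 1, 12, 3, 13, 5, 6, 2, 8, 9, 10, 7, 11, 4]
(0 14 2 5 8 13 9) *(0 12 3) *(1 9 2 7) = [14, 9, 5, 0, 4, 8, 6, 1, 13, 12, 10, 11, 3, 2, 7] = (0 14 7 1 9 12 3)(2 5 8 13)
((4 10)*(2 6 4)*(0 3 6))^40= (0 10 6)(2 4 3)= [10, 1, 4, 2, 3, 5, 0, 7, 8, 9, 6]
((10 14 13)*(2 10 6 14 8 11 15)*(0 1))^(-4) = (2 10 8 11 15)(6 13 14) = [0, 1, 10, 3, 4, 5, 13, 7, 11, 9, 8, 15, 12, 14, 6, 2]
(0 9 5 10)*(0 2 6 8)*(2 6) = (0 9 5 10 6 8) = [9, 1, 2, 3, 4, 10, 8, 7, 0, 5, 6]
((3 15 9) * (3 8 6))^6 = (3 15 9 8 6) = [0, 1, 2, 15, 4, 5, 3, 7, 6, 8, 10, 11, 12, 13, 14, 9]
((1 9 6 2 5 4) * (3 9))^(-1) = [0, 4, 6, 1, 5, 2, 9, 7, 8, 3] = (1 4 5 2 6 9 3)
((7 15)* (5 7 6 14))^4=(5 14 6 15 7)=[0, 1, 2, 3, 4, 14, 15, 5, 8, 9, 10, 11, 12, 13, 6, 7]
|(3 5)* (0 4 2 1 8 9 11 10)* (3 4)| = 10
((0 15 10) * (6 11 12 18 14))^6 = [0, 1, 2, 3, 4, 5, 11, 7, 8, 9, 10, 12, 18, 13, 6, 15, 16, 17, 14] = (6 11 12 18 14)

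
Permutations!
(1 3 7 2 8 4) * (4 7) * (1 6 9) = (1 3 4 6 9)(2 8 7) = [0, 3, 8, 4, 6, 5, 9, 2, 7, 1]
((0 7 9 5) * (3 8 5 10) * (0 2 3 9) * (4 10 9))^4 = (10) = [0, 1, 2, 3, 4, 5, 6, 7, 8, 9, 10]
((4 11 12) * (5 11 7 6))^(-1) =[0, 1, 2, 3, 12, 6, 7, 4, 8, 9, 10, 5, 11] =(4 12 11 5 6 7)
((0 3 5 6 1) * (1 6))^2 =(6)(0 5)(1 3) =[5, 3, 2, 1, 4, 0, 6]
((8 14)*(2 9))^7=[0, 1, 9, 3, 4, 5, 6, 7, 14, 2, 10, 11, 12, 13, 8]=(2 9)(8 14)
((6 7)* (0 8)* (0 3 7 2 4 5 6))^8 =(8) =[0, 1, 2, 3, 4, 5, 6, 7, 8]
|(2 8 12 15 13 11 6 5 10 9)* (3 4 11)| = 12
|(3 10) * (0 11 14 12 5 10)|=|(0 11 14 12 5 10 3)|=7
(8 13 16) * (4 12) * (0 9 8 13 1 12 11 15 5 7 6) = (0 9 8 1 12 4 11 15 5 7 6)(13 16) = [9, 12, 2, 3, 11, 7, 0, 6, 1, 8, 10, 15, 4, 16, 14, 5, 13]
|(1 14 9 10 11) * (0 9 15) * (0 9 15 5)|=|(0 15 9 10 11 1 14 5)|=8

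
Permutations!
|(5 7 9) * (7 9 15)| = |(5 9)(7 15)| = 2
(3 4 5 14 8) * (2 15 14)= [0, 1, 15, 4, 5, 2, 6, 7, 3, 9, 10, 11, 12, 13, 8, 14]= (2 15 14 8 3 4 5)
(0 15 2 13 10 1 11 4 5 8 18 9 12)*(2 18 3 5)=(0 15 18 9 12)(1 11 4 2 13 10)(3 5 8)=[15, 11, 13, 5, 2, 8, 6, 7, 3, 12, 1, 4, 0, 10, 14, 18, 16, 17, 9]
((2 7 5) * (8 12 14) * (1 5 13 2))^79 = [0, 5, 7, 3, 4, 1, 6, 13, 12, 9, 10, 11, 14, 2, 8] = (1 5)(2 7 13)(8 12 14)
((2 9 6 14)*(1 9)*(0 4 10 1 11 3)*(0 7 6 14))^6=[2, 7, 4, 1, 11, 5, 14, 9, 8, 6, 3, 10, 12, 13, 0]=(0 2 4 11 10 3 1 7 9 6 14)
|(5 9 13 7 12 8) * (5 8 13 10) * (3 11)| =6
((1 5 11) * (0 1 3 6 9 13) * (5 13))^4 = (0 1 13)(3 11 5 9 6) = [1, 13, 2, 11, 4, 9, 3, 7, 8, 6, 10, 5, 12, 0]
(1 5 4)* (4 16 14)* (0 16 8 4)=(0 16 14)(1 5 8 4)=[16, 5, 2, 3, 1, 8, 6, 7, 4, 9, 10, 11, 12, 13, 0, 15, 14]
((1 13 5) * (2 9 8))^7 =(1 13 5)(2 9 8) =[0, 13, 9, 3, 4, 1, 6, 7, 2, 8, 10, 11, 12, 5]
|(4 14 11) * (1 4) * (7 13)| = 4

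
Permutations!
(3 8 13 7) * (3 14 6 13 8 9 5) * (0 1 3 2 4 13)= (0 1 3 9 5 2 4 13 7 14 6)= [1, 3, 4, 9, 13, 2, 0, 14, 8, 5, 10, 11, 12, 7, 6]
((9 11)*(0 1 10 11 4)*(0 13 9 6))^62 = (0 10 6 1 11)(4 9 13) = [10, 11, 2, 3, 9, 5, 1, 7, 8, 13, 6, 0, 12, 4]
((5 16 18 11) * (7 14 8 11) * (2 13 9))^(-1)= [0, 1, 9, 3, 4, 11, 6, 18, 14, 13, 10, 8, 12, 2, 7, 15, 5, 17, 16]= (2 9 13)(5 11 8 14 7 18 16)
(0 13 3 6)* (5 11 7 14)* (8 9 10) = (0 13 3 6)(5 11 7 14)(8 9 10) = [13, 1, 2, 6, 4, 11, 0, 14, 9, 10, 8, 7, 12, 3, 5]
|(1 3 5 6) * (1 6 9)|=|(1 3 5 9)|=4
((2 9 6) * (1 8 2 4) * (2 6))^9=(1 8 6 4)(2 9)=[0, 8, 9, 3, 1, 5, 4, 7, 6, 2]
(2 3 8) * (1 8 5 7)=(1 8 2 3 5 7)=[0, 8, 3, 5, 4, 7, 6, 1, 2]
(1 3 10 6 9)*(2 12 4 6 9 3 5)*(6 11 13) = (1 5 2 12 4 11 13 6 3 10 9) = [0, 5, 12, 10, 11, 2, 3, 7, 8, 1, 9, 13, 4, 6]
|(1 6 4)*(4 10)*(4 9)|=5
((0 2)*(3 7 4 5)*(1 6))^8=(7)=[0, 1, 2, 3, 4, 5, 6, 7]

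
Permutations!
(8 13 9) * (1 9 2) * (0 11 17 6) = (0 11 17 6)(1 9 8 13 2) = [11, 9, 1, 3, 4, 5, 0, 7, 13, 8, 10, 17, 12, 2, 14, 15, 16, 6]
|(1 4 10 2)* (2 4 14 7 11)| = 10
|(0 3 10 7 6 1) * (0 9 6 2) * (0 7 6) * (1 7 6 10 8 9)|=12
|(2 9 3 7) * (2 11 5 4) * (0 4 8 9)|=6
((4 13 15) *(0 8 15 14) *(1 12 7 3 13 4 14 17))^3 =(0 14 15 8)(1 3)(7 17)(12 13) =[14, 3, 2, 1, 4, 5, 6, 17, 0, 9, 10, 11, 13, 12, 15, 8, 16, 7]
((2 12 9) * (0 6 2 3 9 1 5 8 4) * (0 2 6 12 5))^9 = (12)(2 5 8 4)(3 9) = [0, 1, 5, 9, 2, 8, 6, 7, 4, 3, 10, 11, 12]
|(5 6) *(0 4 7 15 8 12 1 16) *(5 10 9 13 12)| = |(0 4 7 15 8 5 6 10 9 13 12 1 16)| = 13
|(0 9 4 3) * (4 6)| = 5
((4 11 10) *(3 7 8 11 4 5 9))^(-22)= (3 9 5 10 11 8 7)= [0, 1, 2, 9, 4, 10, 6, 3, 7, 5, 11, 8]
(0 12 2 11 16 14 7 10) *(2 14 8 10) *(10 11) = (0 12 14 7 2 10)(8 11 16) = [12, 1, 10, 3, 4, 5, 6, 2, 11, 9, 0, 16, 14, 13, 7, 15, 8]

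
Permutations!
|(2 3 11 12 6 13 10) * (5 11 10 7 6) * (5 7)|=|(2 3 10)(5 11 12 7 6 13)|=6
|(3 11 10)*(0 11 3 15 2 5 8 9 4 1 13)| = |(0 11 10 15 2 5 8 9 4 1 13)| = 11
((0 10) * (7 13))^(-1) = (0 10)(7 13) = [10, 1, 2, 3, 4, 5, 6, 13, 8, 9, 0, 11, 12, 7]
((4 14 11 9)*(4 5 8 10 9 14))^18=(14)(5 10)(8 9)=[0, 1, 2, 3, 4, 10, 6, 7, 9, 8, 5, 11, 12, 13, 14]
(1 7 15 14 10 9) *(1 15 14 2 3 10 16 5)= (1 7 14 16 5)(2 3 10 9 15)= [0, 7, 3, 10, 4, 1, 6, 14, 8, 15, 9, 11, 12, 13, 16, 2, 5]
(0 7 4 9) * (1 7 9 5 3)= (0 9)(1 7 4 5 3)= [9, 7, 2, 1, 5, 3, 6, 4, 8, 0]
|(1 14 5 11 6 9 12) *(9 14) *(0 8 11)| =|(0 8 11 6 14 5)(1 9 12)| =6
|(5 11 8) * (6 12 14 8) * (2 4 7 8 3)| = |(2 4 7 8 5 11 6 12 14 3)| = 10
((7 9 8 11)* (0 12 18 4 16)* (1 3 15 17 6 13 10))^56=(0 12 18 4 16)=[12, 1, 2, 3, 16, 5, 6, 7, 8, 9, 10, 11, 18, 13, 14, 15, 0, 17, 4]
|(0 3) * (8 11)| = |(0 3)(8 11)| = 2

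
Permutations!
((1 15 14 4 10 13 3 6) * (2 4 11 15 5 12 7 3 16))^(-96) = [0, 1, 16, 3, 2, 5, 6, 7, 8, 9, 4, 11, 12, 10, 14, 15, 13] = (2 16 13 10 4)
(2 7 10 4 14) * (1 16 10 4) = (1 16 10)(2 7 4 14) = [0, 16, 7, 3, 14, 5, 6, 4, 8, 9, 1, 11, 12, 13, 2, 15, 10]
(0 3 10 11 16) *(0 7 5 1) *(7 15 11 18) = (0 3 10 18 7 5 1)(11 16 15) = [3, 0, 2, 10, 4, 1, 6, 5, 8, 9, 18, 16, 12, 13, 14, 11, 15, 17, 7]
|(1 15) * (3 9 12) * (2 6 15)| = |(1 2 6 15)(3 9 12)| = 12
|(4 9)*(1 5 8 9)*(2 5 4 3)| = 10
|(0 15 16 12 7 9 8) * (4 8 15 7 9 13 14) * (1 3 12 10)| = |(0 7 13 14 4 8)(1 3 12 9 15 16 10)| = 42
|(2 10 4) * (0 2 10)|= 2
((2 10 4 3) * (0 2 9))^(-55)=(0 9 3 4 10 2)=[9, 1, 0, 4, 10, 5, 6, 7, 8, 3, 2]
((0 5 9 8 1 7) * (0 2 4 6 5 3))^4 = [0, 6, 9, 3, 8, 7, 1, 5, 4, 2] = (1 6)(2 9)(4 8)(5 7)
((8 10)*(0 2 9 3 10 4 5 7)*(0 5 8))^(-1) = (0 10 3 9 2)(4 8)(5 7) = [10, 1, 0, 9, 8, 7, 6, 5, 4, 2, 3]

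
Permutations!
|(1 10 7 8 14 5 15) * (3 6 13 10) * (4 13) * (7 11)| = 12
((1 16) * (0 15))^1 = [15, 16, 2, 3, 4, 5, 6, 7, 8, 9, 10, 11, 12, 13, 14, 0, 1] = (0 15)(1 16)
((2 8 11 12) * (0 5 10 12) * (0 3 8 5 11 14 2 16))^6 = (0 5 3 12 14)(2 11 10 8 16) = [5, 1, 11, 12, 4, 3, 6, 7, 16, 9, 8, 10, 14, 13, 0, 15, 2]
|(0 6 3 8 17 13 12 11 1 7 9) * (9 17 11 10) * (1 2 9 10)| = |(0 6 3 8 11 2 9)(1 7 17 13 12)| = 35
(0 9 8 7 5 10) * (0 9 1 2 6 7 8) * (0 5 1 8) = (0 8)(1 2 6 7)(5 10 9) = [8, 2, 6, 3, 4, 10, 7, 1, 0, 5, 9]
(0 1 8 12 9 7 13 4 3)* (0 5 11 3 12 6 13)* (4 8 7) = [1, 7, 2, 5, 12, 11, 13, 0, 6, 4, 10, 3, 9, 8] = (0 1 7)(3 5 11)(4 12 9)(6 13 8)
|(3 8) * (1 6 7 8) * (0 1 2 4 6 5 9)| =|(0 1 5 9)(2 4 6 7 8 3)| =12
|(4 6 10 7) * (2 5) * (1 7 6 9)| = |(1 7 4 9)(2 5)(6 10)| = 4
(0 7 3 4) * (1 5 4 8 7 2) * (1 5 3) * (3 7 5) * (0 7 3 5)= (0 2 5 4 7 1 3 8)= [2, 3, 5, 8, 7, 4, 6, 1, 0]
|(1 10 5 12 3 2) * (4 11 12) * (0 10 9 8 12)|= |(0 10 5 4 11)(1 9 8 12 3 2)|= 30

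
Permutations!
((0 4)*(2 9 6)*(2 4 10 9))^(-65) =[0, 1, 2, 3, 4, 5, 6, 7, 8, 9, 10] =(10)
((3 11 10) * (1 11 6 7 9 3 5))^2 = [0, 10, 2, 7, 4, 11, 9, 3, 8, 6, 1, 5] = (1 10)(3 7)(5 11)(6 9)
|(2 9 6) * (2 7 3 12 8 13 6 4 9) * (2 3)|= |(2 3 12 8 13 6 7)(4 9)|= 14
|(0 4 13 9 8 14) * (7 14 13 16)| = |(0 4 16 7 14)(8 13 9)| = 15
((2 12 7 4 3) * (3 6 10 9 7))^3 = (12)(4 9 6 7 10) = [0, 1, 2, 3, 9, 5, 7, 10, 8, 6, 4, 11, 12]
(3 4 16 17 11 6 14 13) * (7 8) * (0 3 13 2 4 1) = (0 3 1)(2 4 16 17 11 6 14)(7 8) = [3, 0, 4, 1, 16, 5, 14, 8, 7, 9, 10, 6, 12, 13, 2, 15, 17, 11]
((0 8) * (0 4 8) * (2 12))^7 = [0, 1, 12, 3, 8, 5, 6, 7, 4, 9, 10, 11, 2] = (2 12)(4 8)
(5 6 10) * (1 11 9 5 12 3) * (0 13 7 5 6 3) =(0 13 7 5 3 1 11 9 6 10 12) =[13, 11, 2, 1, 4, 3, 10, 5, 8, 6, 12, 9, 0, 7]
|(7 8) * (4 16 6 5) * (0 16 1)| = 6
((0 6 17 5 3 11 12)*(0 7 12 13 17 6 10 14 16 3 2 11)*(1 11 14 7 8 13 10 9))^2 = (0 1 10 12 13 5 14 3 9 11 7 8 17 2 16) = [1, 10, 16, 9, 4, 14, 6, 8, 17, 11, 12, 7, 13, 5, 3, 15, 0, 2]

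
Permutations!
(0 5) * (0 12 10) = (0 5 12 10) = [5, 1, 2, 3, 4, 12, 6, 7, 8, 9, 0, 11, 10]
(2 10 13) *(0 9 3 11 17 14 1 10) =(0 9 3 11 17 14 1 10 13 2) =[9, 10, 0, 11, 4, 5, 6, 7, 8, 3, 13, 17, 12, 2, 1, 15, 16, 14]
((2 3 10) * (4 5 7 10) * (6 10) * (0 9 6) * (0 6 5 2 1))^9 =(0 5 6 1 9 7 10) =[5, 9, 2, 3, 4, 6, 1, 10, 8, 7, 0]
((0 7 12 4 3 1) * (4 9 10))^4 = (0 10)(1 9)(3 12)(4 7) = [10, 9, 2, 12, 7, 5, 6, 4, 8, 1, 0, 11, 3]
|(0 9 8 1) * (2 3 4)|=12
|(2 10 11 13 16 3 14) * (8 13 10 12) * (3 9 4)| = |(2 12 8 13 16 9 4 3 14)(10 11)| = 18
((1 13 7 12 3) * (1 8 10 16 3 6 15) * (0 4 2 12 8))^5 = (0 15 10 2 13 3 6 8 4 1 16 12 7) = [15, 16, 13, 6, 1, 5, 8, 0, 4, 9, 2, 11, 7, 3, 14, 10, 12]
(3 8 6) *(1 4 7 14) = [0, 4, 2, 8, 7, 5, 3, 14, 6, 9, 10, 11, 12, 13, 1] = (1 4 7 14)(3 8 6)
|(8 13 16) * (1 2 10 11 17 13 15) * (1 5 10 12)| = |(1 2 12)(5 10 11 17 13 16 8 15)| = 24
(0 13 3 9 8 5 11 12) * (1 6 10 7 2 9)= (0 13 3 1 6 10 7 2 9 8 5 11 12)= [13, 6, 9, 1, 4, 11, 10, 2, 5, 8, 7, 12, 0, 3]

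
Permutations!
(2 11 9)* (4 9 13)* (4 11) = (2 4 9)(11 13) = [0, 1, 4, 3, 9, 5, 6, 7, 8, 2, 10, 13, 12, 11]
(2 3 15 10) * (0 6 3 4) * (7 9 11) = [6, 1, 4, 15, 0, 5, 3, 9, 8, 11, 2, 7, 12, 13, 14, 10] = (0 6 3 15 10 2 4)(7 9 11)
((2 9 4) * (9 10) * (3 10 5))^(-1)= (2 4 9 10 3 5)= [0, 1, 4, 5, 9, 2, 6, 7, 8, 10, 3]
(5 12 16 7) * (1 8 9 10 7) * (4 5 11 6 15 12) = [0, 8, 2, 3, 5, 4, 15, 11, 9, 10, 7, 6, 16, 13, 14, 12, 1] = (1 8 9 10 7 11 6 15 12 16)(4 5)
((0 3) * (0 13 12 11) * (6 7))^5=(13)(6 7)=[0, 1, 2, 3, 4, 5, 7, 6, 8, 9, 10, 11, 12, 13]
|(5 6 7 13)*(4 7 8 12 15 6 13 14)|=12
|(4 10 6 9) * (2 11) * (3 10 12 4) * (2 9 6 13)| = 6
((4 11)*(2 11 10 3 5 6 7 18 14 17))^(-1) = [0, 1, 17, 10, 11, 3, 5, 6, 8, 9, 4, 2, 12, 13, 18, 15, 16, 14, 7] = (2 17 14 18 7 6 5 3 10 4 11)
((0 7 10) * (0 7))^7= (7 10)= [0, 1, 2, 3, 4, 5, 6, 10, 8, 9, 7]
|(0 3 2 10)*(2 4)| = |(0 3 4 2 10)| = 5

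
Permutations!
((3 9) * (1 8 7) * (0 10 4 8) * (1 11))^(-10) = [7, 8, 2, 3, 1, 5, 6, 10, 0, 9, 11, 4] = (0 7 10 11 4 1 8)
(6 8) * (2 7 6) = [0, 1, 7, 3, 4, 5, 8, 6, 2] = (2 7 6 8)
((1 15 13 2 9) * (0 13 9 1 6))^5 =(0 9 1 13 6 15 2) =[9, 13, 0, 3, 4, 5, 15, 7, 8, 1, 10, 11, 12, 6, 14, 2]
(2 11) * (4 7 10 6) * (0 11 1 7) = (0 11 2 1 7 10 6 4) = [11, 7, 1, 3, 0, 5, 4, 10, 8, 9, 6, 2]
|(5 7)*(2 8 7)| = |(2 8 7 5)| = 4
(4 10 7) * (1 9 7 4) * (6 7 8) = [0, 9, 2, 3, 10, 5, 7, 1, 6, 8, 4] = (1 9 8 6 7)(4 10)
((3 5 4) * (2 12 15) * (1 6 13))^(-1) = (1 13 6)(2 15 12)(3 4 5) = [0, 13, 15, 4, 5, 3, 1, 7, 8, 9, 10, 11, 2, 6, 14, 12]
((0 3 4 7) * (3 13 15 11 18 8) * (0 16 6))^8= (0 7 8 15 6 4 18 13 16 3 11)= [7, 1, 2, 11, 18, 5, 4, 8, 15, 9, 10, 0, 12, 16, 14, 6, 3, 17, 13]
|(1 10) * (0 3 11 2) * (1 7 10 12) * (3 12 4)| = 14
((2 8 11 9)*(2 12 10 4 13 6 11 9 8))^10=(4 6 8 12)(9 10 13 11)=[0, 1, 2, 3, 6, 5, 8, 7, 12, 10, 13, 9, 4, 11]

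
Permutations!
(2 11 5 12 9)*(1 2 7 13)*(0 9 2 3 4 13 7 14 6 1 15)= [9, 3, 11, 4, 13, 12, 1, 7, 8, 14, 10, 5, 2, 15, 6, 0]= (0 9 14 6 1 3 4 13 15)(2 11 5 12)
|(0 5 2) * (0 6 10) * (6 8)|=6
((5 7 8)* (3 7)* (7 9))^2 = (3 7 5 9 8) = [0, 1, 2, 7, 4, 9, 6, 5, 3, 8]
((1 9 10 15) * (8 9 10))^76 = (1 10 15) = [0, 10, 2, 3, 4, 5, 6, 7, 8, 9, 15, 11, 12, 13, 14, 1]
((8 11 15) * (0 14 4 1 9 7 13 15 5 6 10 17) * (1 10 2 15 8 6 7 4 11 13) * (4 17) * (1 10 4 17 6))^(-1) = [17, 15, 6, 3, 4, 11, 9, 5, 13, 1, 7, 14, 12, 8, 0, 2, 16, 10] = (0 17 10 7 5 11 14)(1 15 2 6 9)(8 13)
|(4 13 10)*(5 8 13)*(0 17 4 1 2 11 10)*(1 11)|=6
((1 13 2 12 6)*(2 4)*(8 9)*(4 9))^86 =(1 12 4 9)(2 8 13 6) =[0, 12, 8, 3, 9, 5, 2, 7, 13, 1, 10, 11, 4, 6]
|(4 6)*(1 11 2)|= 6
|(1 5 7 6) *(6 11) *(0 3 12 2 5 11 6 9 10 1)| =|(0 3 12 2 5 7 6)(1 11 9 10)| =28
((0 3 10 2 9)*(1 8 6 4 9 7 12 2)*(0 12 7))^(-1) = (0 2 12 9 4 6 8 1 10 3) = [2, 10, 12, 0, 6, 5, 8, 7, 1, 4, 3, 11, 9]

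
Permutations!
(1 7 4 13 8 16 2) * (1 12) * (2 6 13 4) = [0, 7, 12, 3, 4, 5, 13, 2, 16, 9, 10, 11, 1, 8, 14, 15, 6] = (1 7 2 12)(6 13 8 16)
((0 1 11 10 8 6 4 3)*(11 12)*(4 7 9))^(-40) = (0 10 9 1 8 4 12 6 3 11 7) = [10, 8, 2, 11, 12, 5, 3, 0, 4, 1, 9, 7, 6]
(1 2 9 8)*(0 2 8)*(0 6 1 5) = (0 2 9 6 1 8 5) = [2, 8, 9, 3, 4, 0, 1, 7, 5, 6]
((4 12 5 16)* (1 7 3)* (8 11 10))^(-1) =(1 3 7)(4 16 5 12)(8 10 11) =[0, 3, 2, 7, 16, 12, 6, 1, 10, 9, 11, 8, 4, 13, 14, 15, 5]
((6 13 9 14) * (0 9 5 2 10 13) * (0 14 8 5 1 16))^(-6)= (0 5 13)(1 9 2)(8 10 16)= [5, 9, 1, 3, 4, 13, 6, 7, 10, 2, 16, 11, 12, 0, 14, 15, 8]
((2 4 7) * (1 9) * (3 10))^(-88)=(10)(2 7 4)=[0, 1, 7, 3, 2, 5, 6, 4, 8, 9, 10]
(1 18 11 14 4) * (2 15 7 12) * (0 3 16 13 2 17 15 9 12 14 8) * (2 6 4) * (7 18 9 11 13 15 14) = (0 3 16 15 18 13 6 4 1 9 12 17 14 2 11 8) = [3, 9, 11, 16, 1, 5, 4, 7, 0, 12, 10, 8, 17, 6, 2, 18, 15, 14, 13]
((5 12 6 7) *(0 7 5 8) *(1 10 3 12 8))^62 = (0 8 5 6 12 3 10 1 7) = [8, 7, 2, 10, 4, 6, 12, 0, 5, 9, 1, 11, 3]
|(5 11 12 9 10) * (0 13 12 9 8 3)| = |(0 13 12 8 3)(5 11 9 10)| = 20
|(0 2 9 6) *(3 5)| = |(0 2 9 6)(3 5)| = 4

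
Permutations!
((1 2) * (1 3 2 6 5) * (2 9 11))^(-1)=(1 5 6)(2 11 9 3)=[0, 5, 11, 2, 4, 6, 1, 7, 8, 3, 10, 9]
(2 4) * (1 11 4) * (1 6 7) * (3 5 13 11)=(1 3 5 13 11 4 2 6 7)=[0, 3, 6, 5, 2, 13, 7, 1, 8, 9, 10, 4, 12, 11]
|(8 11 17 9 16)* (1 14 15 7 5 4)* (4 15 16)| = |(1 14 16 8 11 17 9 4)(5 15 7)| = 24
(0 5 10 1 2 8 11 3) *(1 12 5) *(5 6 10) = (0 1 2 8 11 3)(6 10 12) = [1, 2, 8, 0, 4, 5, 10, 7, 11, 9, 12, 3, 6]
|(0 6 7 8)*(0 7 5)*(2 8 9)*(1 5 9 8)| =6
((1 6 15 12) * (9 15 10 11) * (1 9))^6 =[0, 10, 2, 3, 4, 5, 11, 7, 8, 9, 1, 6, 12, 13, 14, 15] =(15)(1 10)(6 11)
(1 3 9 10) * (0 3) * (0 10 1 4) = (0 3 9 1 10 4) = [3, 10, 2, 9, 0, 5, 6, 7, 8, 1, 4]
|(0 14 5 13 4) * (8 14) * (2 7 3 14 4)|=6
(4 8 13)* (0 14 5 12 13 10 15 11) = [14, 1, 2, 3, 8, 12, 6, 7, 10, 9, 15, 0, 13, 4, 5, 11] = (0 14 5 12 13 4 8 10 15 11)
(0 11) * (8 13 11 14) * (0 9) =[14, 1, 2, 3, 4, 5, 6, 7, 13, 0, 10, 9, 12, 11, 8] =(0 14 8 13 11 9)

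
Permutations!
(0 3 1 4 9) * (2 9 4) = (0 3 1 2 9) = [3, 2, 9, 1, 4, 5, 6, 7, 8, 0]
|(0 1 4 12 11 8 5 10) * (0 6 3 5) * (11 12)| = 20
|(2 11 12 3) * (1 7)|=4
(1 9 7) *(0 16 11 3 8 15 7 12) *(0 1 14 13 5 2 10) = (0 16 11 3 8 15 7 14 13 5 2 10)(1 9 12) = [16, 9, 10, 8, 4, 2, 6, 14, 15, 12, 0, 3, 1, 5, 13, 7, 11]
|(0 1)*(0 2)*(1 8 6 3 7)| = |(0 8 6 3 7 1 2)| = 7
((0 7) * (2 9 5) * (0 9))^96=[7, 1, 0, 3, 4, 2, 6, 9, 8, 5]=(0 7 9 5 2)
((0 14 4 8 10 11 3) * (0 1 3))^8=(0 4 10)(8 11 14)=[4, 1, 2, 3, 10, 5, 6, 7, 11, 9, 0, 14, 12, 13, 8]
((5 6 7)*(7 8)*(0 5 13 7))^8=(13)=[0, 1, 2, 3, 4, 5, 6, 7, 8, 9, 10, 11, 12, 13]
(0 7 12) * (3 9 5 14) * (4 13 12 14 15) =(0 7 14 3 9 5 15 4 13 12) =[7, 1, 2, 9, 13, 15, 6, 14, 8, 5, 10, 11, 0, 12, 3, 4]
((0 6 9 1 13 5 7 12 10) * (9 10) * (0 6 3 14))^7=(0 3 14)(1 13 5 7 12 9)(6 10)=[3, 13, 2, 14, 4, 7, 10, 12, 8, 1, 6, 11, 9, 5, 0]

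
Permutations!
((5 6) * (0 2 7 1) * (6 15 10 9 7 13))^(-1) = (0 1 7 9 10 15 5 6 13 2) = [1, 7, 0, 3, 4, 6, 13, 9, 8, 10, 15, 11, 12, 2, 14, 5]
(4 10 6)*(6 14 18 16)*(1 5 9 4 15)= (1 5 9 4 10 14 18 16 6 15)= [0, 5, 2, 3, 10, 9, 15, 7, 8, 4, 14, 11, 12, 13, 18, 1, 6, 17, 16]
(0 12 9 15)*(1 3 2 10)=[12, 3, 10, 2, 4, 5, 6, 7, 8, 15, 1, 11, 9, 13, 14, 0]=(0 12 9 15)(1 3 2 10)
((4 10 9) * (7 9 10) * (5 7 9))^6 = (10) = [0, 1, 2, 3, 4, 5, 6, 7, 8, 9, 10]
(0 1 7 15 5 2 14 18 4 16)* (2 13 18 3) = (0 1 7 15 5 13 18 4 16)(2 14 3) = [1, 7, 14, 2, 16, 13, 6, 15, 8, 9, 10, 11, 12, 18, 3, 5, 0, 17, 4]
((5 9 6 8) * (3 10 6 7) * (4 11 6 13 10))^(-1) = (3 7 9 5 8 6 11 4)(10 13) = [0, 1, 2, 7, 3, 8, 11, 9, 6, 5, 13, 4, 12, 10]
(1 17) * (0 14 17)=[14, 0, 2, 3, 4, 5, 6, 7, 8, 9, 10, 11, 12, 13, 17, 15, 16, 1]=(0 14 17 1)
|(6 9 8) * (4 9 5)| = |(4 9 8 6 5)| = 5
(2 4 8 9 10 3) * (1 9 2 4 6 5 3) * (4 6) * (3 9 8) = (1 8 2 4 3 6 5 9 10) = [0, 8, 4, 6, 3, 9, 5, 7, 2, 10, 1]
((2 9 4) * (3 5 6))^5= (2 4 9)(3 6 5)= [0, 1, 4, 6, 9, 3, 5, 7, 8, 2]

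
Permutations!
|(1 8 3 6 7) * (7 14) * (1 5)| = |(1 8 3 6 14 7 5)| = 7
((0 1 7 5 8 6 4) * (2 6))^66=[7, 5, 4, 3, 1, 2, 0, 8, 6]=(0 7 8 6)(1 5 2 4)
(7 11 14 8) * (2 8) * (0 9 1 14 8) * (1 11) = (0 9 11 8 7 1 14 2) = [9, 14, 0, 3, 4, 5, 6, 1, 7, 11, 10, 8, 12, 13, 2]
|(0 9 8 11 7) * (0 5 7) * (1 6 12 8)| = |(0 9 1 6 12 8 11)(5 7)| = 14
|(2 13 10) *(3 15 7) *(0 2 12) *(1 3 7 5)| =20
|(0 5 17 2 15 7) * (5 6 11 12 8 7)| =12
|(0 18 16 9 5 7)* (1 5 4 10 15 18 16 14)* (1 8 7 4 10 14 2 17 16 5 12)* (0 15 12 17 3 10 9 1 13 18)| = 42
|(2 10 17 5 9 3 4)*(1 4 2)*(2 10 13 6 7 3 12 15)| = 22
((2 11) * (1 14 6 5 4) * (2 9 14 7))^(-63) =(14) =[0, 1, 2, 3, 4, 5, 6, 7, 8, 9, 10, 11, 12, 13, 14]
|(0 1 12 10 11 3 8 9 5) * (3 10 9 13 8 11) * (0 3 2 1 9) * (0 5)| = 14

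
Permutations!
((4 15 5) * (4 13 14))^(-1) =(4 14 13 5 15) =[0, 1, 2, 3, 14, 15, 6, 7, 8, 9, 10, 11, 12, 5, 13, 4]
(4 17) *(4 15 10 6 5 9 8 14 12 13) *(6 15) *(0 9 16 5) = [9, 1, 2, 3, 17, 16, 0, 7, 14, 8, 15, 11, 13, 4, 12, 10, 5, 6] = (0 9 8 14 12 13 4 17 6)(5 16)(10 15)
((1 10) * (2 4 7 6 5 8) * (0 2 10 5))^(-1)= [6, 10, 0, 3, 2, 1, 7, 4, 5, 9, 8]= (0 6 7 4 2)(1 10 8 5)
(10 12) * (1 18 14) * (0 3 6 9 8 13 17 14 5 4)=(0 3 6 9 8 13 17 14 1 18 5 4)(10 12)=[3, 18, 2, 6, 0, 4, 9, 7, 13, 8, 12, 11, 10, 17, 1, 15, 16, 14, 5]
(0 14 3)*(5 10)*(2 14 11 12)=(0 11 12 2 14 3)(5 10)=[11, 1, 14, 0, 4, 10, 6, 7, 8, 9, 5, 12, 2, 13, 3]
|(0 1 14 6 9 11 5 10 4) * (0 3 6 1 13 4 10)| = |(0 13 4 3 6 9 11 5)(1 14)| = 8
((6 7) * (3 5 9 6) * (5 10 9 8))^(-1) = (3 7 6 9 10)(5 8) = [0, 1, 2, 7, 4, 8, 9, 6, 5, 10, 3]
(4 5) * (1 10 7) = (1 10 7)(4 5) = [0, 10, 2, 3, 5, 4, 6, 1, 8, 9, 7]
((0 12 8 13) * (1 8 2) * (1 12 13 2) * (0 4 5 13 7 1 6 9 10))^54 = (13) = [0, 1, 2, 3, 4, 5, 6, 7, 8, 9, 10, 11, 12, 13]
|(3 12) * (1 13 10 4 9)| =|(1 13 10 4 9)(3 12)| =10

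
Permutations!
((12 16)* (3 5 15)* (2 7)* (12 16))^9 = [0, 1, 7, 3, 4, 5, 6, 2, 8, 9, 10, 11, 12, 13, 14, 15, 16] = (16)(2 7)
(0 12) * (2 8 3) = (0 12)(2 8 3) = [12, 1, 8, 2, 4, 5, 6, 7, 3, 9, 10, 11, 0]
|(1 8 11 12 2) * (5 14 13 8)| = |(1 5 14 13 8 11 12 2)| = 8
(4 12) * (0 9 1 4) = (0 9 1 4 12) = [9, 4, 2, 3, 12, 5, 6, 7, 8, 1, 10, 11, 0]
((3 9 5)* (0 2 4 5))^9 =[5, 1, 3, 2, 9, 0, 6, 7, 8, 4] =(0 5)(2 3)(4 9)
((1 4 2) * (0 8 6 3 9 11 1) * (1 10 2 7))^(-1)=[2, 7, 10, 6, 1, 5, 8, 4, 0, 3, 11, 9]=(0 2 10 11 9 3 6 8)(1 7 4)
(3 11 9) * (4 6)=[0, 1, 2, 11, 6, 5, 4, 7, 8, 3, 10, 9]=(3 11 9)(4 6)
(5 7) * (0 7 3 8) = (0 7 5 3 8) = [7, 1, 2, 8, 4, 3, 6, 5, 0]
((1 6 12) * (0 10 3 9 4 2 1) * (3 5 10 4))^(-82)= (0 2 6)(1 12 4)= [2, 12, 6, 3, 1, 5, 0, 7, 8, 9, 10, 11, 4]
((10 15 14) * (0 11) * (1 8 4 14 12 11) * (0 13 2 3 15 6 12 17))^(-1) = (0 17 15 3 2 13 11 12 6 10 14 4 8 1) = [17, 0, 13, 2, 8, 5, 10, 7, 1, 9, 14, 12, 6, 11, 4, 3, 16, 15]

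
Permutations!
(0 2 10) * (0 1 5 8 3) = (0 2 10 1 5 8 3) = [2, 5, 10, 0, 4, 8, 6, 7, 3, 9, 1]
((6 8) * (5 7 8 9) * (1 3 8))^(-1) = [0, 7, 2, 1, 4, 9, 8, 5, 3, 6] = (1 7 5 9 6 8 3)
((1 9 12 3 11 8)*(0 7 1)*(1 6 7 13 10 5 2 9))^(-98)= (0 10 2 12 11)(3 8 13 5 9)= [10, 1, 12, 8, 4, 9, 6, 7, 13, 3, 2, 0, 11, 5]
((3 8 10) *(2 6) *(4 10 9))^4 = (3 10 4 9 8) = [0, 1, 2, 10, 9, 5, 6, 7, 3, 8, 4]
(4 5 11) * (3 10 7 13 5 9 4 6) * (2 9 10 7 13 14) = (2 9 4 10 13 5 11 6 3 7 14) = [0, 1, 9, 7, 10, 11, 3, 14, 8, 4, 13, 6, 12, 5, 2]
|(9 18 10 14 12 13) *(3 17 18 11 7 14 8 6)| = 6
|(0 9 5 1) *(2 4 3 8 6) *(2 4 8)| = |(0 9 5 1)(2 8 6 4 3)| = 20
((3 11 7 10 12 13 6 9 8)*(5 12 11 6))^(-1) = [0, 1, 2, 8, 4, 13, 3, 11, 9, 6, 7, 10, 5, 12] = (3 8 9 6)(5 13 12)(7 11 10)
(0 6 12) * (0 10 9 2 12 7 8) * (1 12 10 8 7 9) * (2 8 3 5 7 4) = (0 6 9 8)(1 12 3 5 7 4 2 10) = [6, 12, 10, 5, 2, 7, 9, 4, 0, 8, 1, 11, 3]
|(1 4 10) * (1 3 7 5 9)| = |(1 4 10 3 7 5 9)| = 7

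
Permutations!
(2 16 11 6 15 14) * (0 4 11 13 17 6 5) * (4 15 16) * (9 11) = (0 15 14 2 4 9 11 5)(6 16 13 17) = [15, 1, 4, 3, 9, 0, 16, 7, 8, 11, 10, 5, 12, 17, 2, 14, 13, 6]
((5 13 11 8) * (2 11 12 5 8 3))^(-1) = (2 3 11)(5 12 13) = [0, 1, 3, 11, 4, 12, 6, 7, 8, 9, 10, 2, 13, 5]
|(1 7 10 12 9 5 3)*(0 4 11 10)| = |(0 4 11 10 12 9 5 3 1 7)| = 10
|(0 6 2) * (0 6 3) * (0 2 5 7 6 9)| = |(0 3 2 9)(5 7 6)| = 12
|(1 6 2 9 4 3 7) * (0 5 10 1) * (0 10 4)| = 10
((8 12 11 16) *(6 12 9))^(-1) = (6 9 8 16 11 12) = [0, 1, 2, 3, 4, 5, 9, 7, 16, 8, 10, 12, 6, 13, 14, 15, 11]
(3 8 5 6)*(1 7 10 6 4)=[0, 7, 2, 8, 1, 4, 3, 10, 5, 9, 6]=(1 7 10 6 3 8 5 4)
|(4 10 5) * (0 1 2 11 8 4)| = |(0 1 2 11 8 4 10 5)| = 8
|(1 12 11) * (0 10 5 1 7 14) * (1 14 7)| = |(0 10 5 14)(1 12 11)| = 12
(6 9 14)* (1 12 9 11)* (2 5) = (1 12 9 14 6 11)(2 5) = [0, 12, 5, 3, 4, 2, 11, 7, 8, 14, 10, 1, 9, 13, 6]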